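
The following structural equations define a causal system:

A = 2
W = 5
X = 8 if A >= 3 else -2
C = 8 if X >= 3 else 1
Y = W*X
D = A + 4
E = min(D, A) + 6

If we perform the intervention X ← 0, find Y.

0

do(X=0) replaces the equation X = 8 if A >= 3 else -2 with the constant X = 0.
Y = W*X  [with W=5, X=0]  = 0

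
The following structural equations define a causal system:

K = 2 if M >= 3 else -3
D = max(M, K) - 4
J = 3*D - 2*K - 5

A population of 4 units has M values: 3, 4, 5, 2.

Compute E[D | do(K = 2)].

-0.5

The intervention sets K=2 in all 4 units regardless of M. Recomputing D per unit gives -1, 0, 1, -2; average -0.5.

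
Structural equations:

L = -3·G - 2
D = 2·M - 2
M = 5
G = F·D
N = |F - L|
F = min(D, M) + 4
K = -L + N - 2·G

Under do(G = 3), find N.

20

Under do(G=3), the mechanism G = F·D is discarded; G is fixed at 3.
D = 2·M - 2  [with M=5]  = 8
F = min(D, M) + 4  [with D=8, M=5]  = 9
L = -3·G - 2  [with G=3]  = -11
N = |F - L|  [with F=9, L=-11]  = 20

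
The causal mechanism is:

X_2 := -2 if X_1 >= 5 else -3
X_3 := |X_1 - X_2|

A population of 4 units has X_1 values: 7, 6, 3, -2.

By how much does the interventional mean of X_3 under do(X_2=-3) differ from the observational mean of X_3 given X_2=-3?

3

Every unit gets X_2=-3 under the intervention. X_3 values become 10, 9, 6, 1; E[X_3|do(X_2=-3)] = 6.5.
Observing X_2=-3 restricts to units where X_2's equation naturally yields -3: X_1 ∈ {3, -2}. In that subpopulation X_3 = 6, 1, mean 3.5.
Difference = 6.5 − 3.5 = 3.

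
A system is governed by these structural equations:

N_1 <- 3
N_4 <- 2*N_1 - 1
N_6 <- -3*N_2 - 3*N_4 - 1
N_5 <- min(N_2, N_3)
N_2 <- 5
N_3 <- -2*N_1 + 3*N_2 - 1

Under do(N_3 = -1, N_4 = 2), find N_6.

Setting N_3 = -1, N_4 = 2 by intervention discards those variables' equations.
N_6 = -3*N_2 - 3*N_4 - 1  [with N_2=5, N_4=2]  = -22

-22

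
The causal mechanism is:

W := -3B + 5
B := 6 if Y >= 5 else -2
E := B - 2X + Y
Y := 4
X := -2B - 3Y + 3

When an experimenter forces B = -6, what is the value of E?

Under do(B=-6), the mechanism B := 6 if Y >= 5 else -2 is discarded; B is fixed at -6.
X = -2B - 3Y + 3  [with B=-6, Y=4]  = 3
E = B - 2X + Y  [with B=-6, X=3, Y=4]  = -8

-8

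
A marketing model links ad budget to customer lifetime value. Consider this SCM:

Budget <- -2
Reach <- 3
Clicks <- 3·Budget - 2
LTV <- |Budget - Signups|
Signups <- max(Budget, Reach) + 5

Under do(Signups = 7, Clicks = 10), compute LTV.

The joint intervention fixes Signups = 7, Clicks = 10, removing each variable's own equation.
LTV = |Budget - Signups|  [with Budget=-2, Signups=7]  = 9

9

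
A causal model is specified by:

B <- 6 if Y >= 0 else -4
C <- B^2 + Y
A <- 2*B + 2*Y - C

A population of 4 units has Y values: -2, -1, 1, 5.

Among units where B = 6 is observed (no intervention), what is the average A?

-21

E[A|B=6] averages over only the 2 units with B=6 (Y = 1, 5): A = -23, -19, mean -21.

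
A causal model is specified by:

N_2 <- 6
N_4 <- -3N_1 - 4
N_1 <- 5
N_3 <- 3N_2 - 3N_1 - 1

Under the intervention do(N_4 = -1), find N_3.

Under do(N_4=-1), the mechanism N_4 <- -3N_1 - 4 is discarded; N_4 is fixed at -1.
Since N_3 is not a descendant of the intervened variable, it is unaffected.
N_3 = 3N_2 - 3N_1 - 1  [with N_2=6, N_1=5]  = 2

2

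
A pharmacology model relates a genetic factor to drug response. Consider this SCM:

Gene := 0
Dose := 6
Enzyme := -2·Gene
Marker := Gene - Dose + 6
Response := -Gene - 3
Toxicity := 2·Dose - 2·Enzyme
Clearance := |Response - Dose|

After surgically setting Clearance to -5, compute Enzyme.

0

Intervening sets Clearance = -5 and removes its equation (Clearance := |Response - Dose|).
Enzyme is not downstream of the intervention, so its value is determined by the original equations.
Enzyme = -2·Gene  [with Gene=0]  = 0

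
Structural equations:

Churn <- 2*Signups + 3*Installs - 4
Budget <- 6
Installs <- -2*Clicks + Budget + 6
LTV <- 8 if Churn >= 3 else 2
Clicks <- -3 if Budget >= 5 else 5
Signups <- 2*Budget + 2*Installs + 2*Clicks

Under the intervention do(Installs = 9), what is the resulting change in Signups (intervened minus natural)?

-18

The intervention breaks the incoming arrows to Installs: Installs <- -2*Clicks + Budget + 6 no longer applies, and Installs = 9.
Clicks = -3 if Budget >= 5 else 5  [with Budget=6]  = -3
Signups = 2*Budget + 2*Installs + 2*Clicks  [with Budget=6, Installs=9, Clicks=-3]  = 24
Without intervention: Clicks = -3 if Budget >= 5 else 5  [with Budget=6]  = -3; Installs = -2*Clicks + Budget + 6  [with Clicks=-3, Budget=6]  = 18; Signups = 2*Budget + 2*Installs + 2*Clicks  [with Budget=6, Installs=18, Clicks=-3]  = 42.
Change = 24 − 42 = -18.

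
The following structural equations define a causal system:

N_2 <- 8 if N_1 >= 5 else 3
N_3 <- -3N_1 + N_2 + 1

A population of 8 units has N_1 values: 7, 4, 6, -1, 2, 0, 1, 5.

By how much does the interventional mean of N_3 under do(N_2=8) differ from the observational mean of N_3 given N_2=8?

The intervention sets N_2=8 in all 8 units regardless of N_1. Recomputing N_3 per unit gives -12, -3, -9, 12, 3, 9, 6, -6; average 0.
E[N_3|N_2=8] averages over only the 3 units with N_2=8 (N_1 = 7, 6, 5): N_3 = -12, -9, -6, mean -9.
Difference = 0 − (-9) = 9.

9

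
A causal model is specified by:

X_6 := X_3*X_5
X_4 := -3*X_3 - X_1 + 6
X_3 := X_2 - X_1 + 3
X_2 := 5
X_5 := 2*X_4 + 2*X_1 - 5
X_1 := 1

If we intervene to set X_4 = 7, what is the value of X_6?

Under do(X_4=7), the mechanism X_4 := -3*X_3 - X_1 + 6 is discarded; X_4 is fixed at 7.
X_3 = X_2 - X_1 + 3  [with X_2=5, X_1=1]  = 7
X_5 = 2*X_4 + 2*X_1 - 5  [with X_4=7, X_1=1]  = 11
X_6 = X_3*X_5  [with X_3=7, X_5=11]  = 77

77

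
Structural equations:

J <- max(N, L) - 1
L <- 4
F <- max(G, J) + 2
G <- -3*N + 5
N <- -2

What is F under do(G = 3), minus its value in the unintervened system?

-8

Intervening sets G = 3 and removes its equation (G <- -3*N + 5).
J = max(N, L) - 1  [with N=-2, L=4]  = 3
F = max(G, J) + 2  [with G=3, J=3]  = 5
Without intervention: J = max(N, L) - 1  [with N=-2, L=4]  = 3; G = -3*N + 5  [with N=-2]  = 11; F = max(G, J) + 2  [with G=11, J=3]  = 13.
Change = 5 − 13 = -8.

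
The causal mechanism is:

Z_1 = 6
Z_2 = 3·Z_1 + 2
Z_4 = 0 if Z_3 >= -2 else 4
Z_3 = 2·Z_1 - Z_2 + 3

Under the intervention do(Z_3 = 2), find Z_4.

0

The intervention breaks the incoming arrows to Z_3: Z_3 = 2·Z_1 - Z_2 + 3 no longer applies, and Z_3 = 2.
Z_4 = 0 if Z_3 >= -2 else 4  [with Z_3=2]  = 0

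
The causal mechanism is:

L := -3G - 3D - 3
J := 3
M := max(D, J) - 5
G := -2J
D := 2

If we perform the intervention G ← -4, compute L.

3

do(G=-4) replaces the equation G := -2J with the constant G = -4.
L = -3G - 3D - 3  [with G=-4, D=2]  = 3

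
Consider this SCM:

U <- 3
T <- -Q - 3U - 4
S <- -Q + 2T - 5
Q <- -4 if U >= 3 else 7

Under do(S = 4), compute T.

-9

Under do(S=4), the mechanism S <- -Q + 2T - 5 is discarded; S is fixed at 4.
Since T is not a descendant of the intervened variable, it is unaffected.
Q = -4 if U >= 3 else 7  [with U=3]  = -4
T = -Q - 3U - 4  [with Q=-4, U=3]  = -9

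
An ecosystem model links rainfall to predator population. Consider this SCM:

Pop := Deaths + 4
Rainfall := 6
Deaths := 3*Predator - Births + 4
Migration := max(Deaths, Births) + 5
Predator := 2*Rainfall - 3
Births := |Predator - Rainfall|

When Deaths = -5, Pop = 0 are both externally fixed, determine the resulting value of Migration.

8

Setting Deaths = -5, Pop = 0 by intervention discards those variables' equations.
Predator = 2*Rainfall - 3  [with Rainfall=6]  = 9
Births = |Predator - Rainfall|  [with Predator=9, Rainfall=6]  = 3
Migration = max(Deaths, Births) + 5  [with Deaths=-5, Births=3]  = 8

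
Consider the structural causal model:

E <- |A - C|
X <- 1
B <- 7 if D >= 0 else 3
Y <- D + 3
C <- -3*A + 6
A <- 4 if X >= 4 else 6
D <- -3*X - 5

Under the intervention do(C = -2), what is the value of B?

Intervening sets C = -2 and removes its equation (C <- -3*A + 6).
No directed path runs from C to B, so B keeps its natural value.
D = -3*X - 5  [with X=1]  = -8
B = 7 if D >= 0 else 3  [with D=-8]  = 3

3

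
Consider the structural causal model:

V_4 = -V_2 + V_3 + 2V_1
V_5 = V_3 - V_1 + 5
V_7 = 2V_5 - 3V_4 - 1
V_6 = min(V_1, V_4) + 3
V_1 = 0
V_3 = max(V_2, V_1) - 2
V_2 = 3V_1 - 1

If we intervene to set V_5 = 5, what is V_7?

Under do(V_5=5), the mechanism V_5 = V_3 - V_1 + 5 is discarded; V_5 is fixed at 5.
V_2 = 3V_1 - 1  [with V_1=0]  = -1
V_3 = max(V_2, V_1) - 2  [with V_2=-1, V_1=0]  = -2
V_4 = -V_2 + V_3 + 2V_1  [with V_2=-1, V_3=-2, V_1=0]  = -1
V_7 = 2V_5 - 3V_4 - 1  [with V_5=5, V_4=-1]  = 12

12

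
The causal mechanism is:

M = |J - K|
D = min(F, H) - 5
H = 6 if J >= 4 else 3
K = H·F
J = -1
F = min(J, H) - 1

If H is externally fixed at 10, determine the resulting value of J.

Under do(H=10), the mechanism H = 6 if J >= 4 else 3 is discarded; H is fixed at 10.
J is not downstream of the intervention, so its value is determined by the original equations.

-1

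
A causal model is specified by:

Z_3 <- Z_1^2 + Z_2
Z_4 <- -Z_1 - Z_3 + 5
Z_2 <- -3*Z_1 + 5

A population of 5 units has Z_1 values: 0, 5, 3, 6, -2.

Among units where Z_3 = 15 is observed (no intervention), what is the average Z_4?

-11.5

E[Z_4|Z_3=15] averages over only the 2 units with Z_3=15 (Z_1 = 5, -2): Z_4 = -15, -8, mean -11.5.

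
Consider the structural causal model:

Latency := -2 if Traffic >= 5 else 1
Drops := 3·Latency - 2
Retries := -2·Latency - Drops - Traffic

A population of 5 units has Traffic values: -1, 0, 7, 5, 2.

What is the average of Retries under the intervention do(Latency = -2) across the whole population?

do(Latency=-2) breaks Latency's dependence on Traffic. With Latency=-2 fixed, Retries across the units is 13, 12, 5, 7, 10, mean 9.4.

9.4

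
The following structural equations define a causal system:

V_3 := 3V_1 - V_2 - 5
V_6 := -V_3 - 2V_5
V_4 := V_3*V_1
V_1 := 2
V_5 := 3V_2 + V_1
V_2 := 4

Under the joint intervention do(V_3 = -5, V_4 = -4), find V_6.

Setting V_3 = -5, V_4 = -4 by intervention discards those variables' equations.
V_5 = 3V_2 + V_1  [with V_2=4, V_1=2]  = 14
V_6 = -V_3 - 2V_5  [with V_3=-5, V_5=14]  = -23

-23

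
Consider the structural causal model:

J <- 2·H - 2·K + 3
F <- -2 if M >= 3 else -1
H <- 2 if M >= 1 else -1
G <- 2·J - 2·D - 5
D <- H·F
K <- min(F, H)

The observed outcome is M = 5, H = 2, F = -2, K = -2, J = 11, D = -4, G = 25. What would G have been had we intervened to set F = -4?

The intervention breaks the incoming arrows to F: F <- -2 if M >= 3 else -1 no longer applies, and F = -4.
H = 2 if M >= 1 else -1  [with M=5]  = 2
K = min(F, H)  [with F=-4, H=2]  = -4
J = 2·H - 2·K + 3  [with H=2, K=-4]  = 15
D = H·F  [with H=2, F=-4]  = -8
G = 2·J - 2·D - 5  [with J=15, D=-8]  = 41

41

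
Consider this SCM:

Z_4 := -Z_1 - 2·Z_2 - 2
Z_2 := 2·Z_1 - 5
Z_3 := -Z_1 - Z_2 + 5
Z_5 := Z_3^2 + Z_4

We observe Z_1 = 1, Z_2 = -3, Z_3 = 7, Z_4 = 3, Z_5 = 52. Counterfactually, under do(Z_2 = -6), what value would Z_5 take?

109

do(Z_2=-6) replaces the equation Z_2 := 2·Z_1 - 5 with the constant Z_2 = -6.
Z_3 = -Z_1 - Z_2 + 5  [with Z_1=1, Z_2=-6]  = 10
Z_4 = -Z_1 - 2·Z_2 - 2  [with Z_1=1, Z_2=-6]  = 9
Z_5 = Z_3^2 + Z_4  [with Z_3=10, Z_4=9]  = 109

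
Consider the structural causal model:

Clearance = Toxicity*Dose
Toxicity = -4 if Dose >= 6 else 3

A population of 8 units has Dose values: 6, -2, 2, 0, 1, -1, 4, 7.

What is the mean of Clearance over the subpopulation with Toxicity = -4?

Observing Toxicity=-4 restricts to units where Toxicity's equation naturally yields -4: Dose ∈ {6, 7}. In that subpopulation Clearance = -24, -28, mean -26.

-26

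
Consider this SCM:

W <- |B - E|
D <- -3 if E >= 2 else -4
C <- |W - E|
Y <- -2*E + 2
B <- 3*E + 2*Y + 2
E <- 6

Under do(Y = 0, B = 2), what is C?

Under do(Y = 0, B = 2), each intervened variable's structural equation is replaced by its fixed value.
W = |B - E|  [with B=2, E=6]  = 4
C = |W - E|  [with W=4, E=6]  = 2

2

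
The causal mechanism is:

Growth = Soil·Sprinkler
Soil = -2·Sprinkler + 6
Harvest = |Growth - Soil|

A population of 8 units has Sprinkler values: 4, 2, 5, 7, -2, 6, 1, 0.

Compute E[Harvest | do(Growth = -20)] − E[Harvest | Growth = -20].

-2.75

Under do(Growth=-20), Growth's equation is replaced by Growth=-20 for every unit. Per-unit Harvest: 18, 22, 16, 12, 30, 14, 24, 26. Mean = 20.25.
E[Harvest|Growth=-20] averages over only the 2 units with Growth=-20 (Sprinkler = 5, -2): Harvest = 16, 30, mean 23.
Difference = 20.25 − 23 = -2.75.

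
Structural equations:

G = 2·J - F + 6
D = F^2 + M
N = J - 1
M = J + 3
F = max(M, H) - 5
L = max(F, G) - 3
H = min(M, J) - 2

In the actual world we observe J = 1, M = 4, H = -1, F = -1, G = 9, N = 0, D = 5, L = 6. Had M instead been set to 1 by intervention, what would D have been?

Under do(M=1), the mechanism M = J + 3 is discarded; M is fixed at 1.
H = min(M, J) - 2  [with M=1, J=1]  = -1
F = max(M, H) - 5  [with M=1, H=-1]  = -4
D = F^2 + M  [with F=-4, M=1]  = 17

17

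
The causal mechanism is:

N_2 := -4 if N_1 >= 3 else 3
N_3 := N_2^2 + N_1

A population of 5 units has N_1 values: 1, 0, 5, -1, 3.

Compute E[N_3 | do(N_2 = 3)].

10.6

Every unit gets N_2=3 under the intervention. N_3 values become 10, 9, 14, 8, 12; E[N_3|do(N_2=3)] = 10.6.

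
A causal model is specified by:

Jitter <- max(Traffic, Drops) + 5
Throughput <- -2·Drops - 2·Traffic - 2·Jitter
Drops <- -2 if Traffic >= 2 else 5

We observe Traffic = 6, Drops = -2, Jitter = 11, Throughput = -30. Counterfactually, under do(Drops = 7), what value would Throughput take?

-50

Under do(Drops=7), the mechanism Drops <- -2 if Traffic >= 2 else 5 is discarded; Drops is fixed at 7.
Jitter = max(Traffic, Drops) + 5  [with Traffic=6, Drops=7]  = 12
Throughput = -2·Drops - 2·Traffic - 2·Jitter  [with Drops=7, Traffic=6, Jitter=12]  = -50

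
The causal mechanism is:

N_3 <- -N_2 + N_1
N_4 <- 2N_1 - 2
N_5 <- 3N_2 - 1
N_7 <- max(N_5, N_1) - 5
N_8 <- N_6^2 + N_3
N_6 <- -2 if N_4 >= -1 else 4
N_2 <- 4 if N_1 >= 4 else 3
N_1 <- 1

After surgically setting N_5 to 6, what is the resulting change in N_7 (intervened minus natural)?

Under do(N_5=6), the mechanism N_5 <- 3N_2 - 1 is discarded; N_5 is fixed at 6.
N_7 = max(N_5, N_1) - 5  [with N_5=6, N_1=1]  = 1
Without intervention: N_2 = 4 if N_1 >= 4 else 3  [with N_1=1]  = 3; N_5 = 3N_2 - 1  [with N_2=3]  = 8; N_7 = max(N_5, N_1) - 5  [with N_5=8, N_1=1]  = 3.
Change = 1 − 3 = -2.

-2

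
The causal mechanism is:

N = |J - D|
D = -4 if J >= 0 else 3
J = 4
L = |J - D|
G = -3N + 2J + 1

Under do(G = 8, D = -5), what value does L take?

9

Setting G = 8, D = -5 by intervention discards those variables' equations.
L = |J - D|  [with J=4, D=-5]  = 9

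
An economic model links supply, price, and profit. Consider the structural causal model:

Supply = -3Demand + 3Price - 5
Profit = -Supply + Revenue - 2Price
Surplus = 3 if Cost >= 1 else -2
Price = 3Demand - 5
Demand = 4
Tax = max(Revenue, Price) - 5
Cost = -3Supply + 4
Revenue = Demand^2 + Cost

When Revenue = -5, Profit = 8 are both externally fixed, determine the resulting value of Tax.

2

Under do(Revenue = -5, Profit = 8), each intervened variable's structural equation is replaced by its fixed value.
Price = 3Demand - 5  [with Demand=4]  = 7
Tax = max(Revenue, Price) - 5  [with Revenue=-5, Price=7]  = 2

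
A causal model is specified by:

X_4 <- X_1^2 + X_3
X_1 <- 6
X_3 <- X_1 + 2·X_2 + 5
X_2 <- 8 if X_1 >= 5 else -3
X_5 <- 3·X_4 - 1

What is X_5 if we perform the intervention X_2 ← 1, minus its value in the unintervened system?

do(X_2=1) replaces the equation X_2 <- 8 if X_1 >= 5 else -3 with the constant X_2 = 1.
X_3 = X_1 + 2·X_2 + 5  [with X_1=6, X_2=1]  = 13
X_4 = X_1^2 + X_3  [with X_1=6, X_3=13]  = 49
X_5 = 3·X_4 - 1  [with X_4=49]  = 146
Without intervention: X_2 = 8 if X_1 >= 5 else -3  [with X_1=6]  = 8; X_3 = X_1 + 2·X_2 + 5  [with X_1=6, X_2=8]  = 27; X_4 = X_1^2 + X_3  [with X_1=6, X_3=27]  = 63; X_5 = 3·X_4 - 1  [with X_4=63]  = 188.
Change = 146 − 188 = -42.

-42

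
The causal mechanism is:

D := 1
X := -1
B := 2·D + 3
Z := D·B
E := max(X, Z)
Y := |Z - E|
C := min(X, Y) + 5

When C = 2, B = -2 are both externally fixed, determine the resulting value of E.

-1

Under do(C = 2, B = -2), each intervened variable's structural equation is replaced by its fixed value.
Z = D·B  [with D=1, B=-2]  = -2
E = max(X, Z)  [with X=-1, Z=-2]  = -1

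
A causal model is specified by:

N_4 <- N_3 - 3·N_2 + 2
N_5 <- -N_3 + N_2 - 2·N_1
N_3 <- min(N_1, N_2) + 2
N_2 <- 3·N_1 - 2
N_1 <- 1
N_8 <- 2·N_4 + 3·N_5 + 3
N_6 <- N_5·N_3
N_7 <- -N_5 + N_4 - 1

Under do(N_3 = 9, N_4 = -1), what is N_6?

-90

Setting N_3 = 9, N_4 = -1 by intervention discards those variables' equations.
N_2 = 3·N_1 - 2  [with N_1=1]  = 1
N_5 = -N_3 + N_2 - 2·N_1  [with N_3=9, N_2=1, N_1=1]  = -10
N_6 = N_5·N_3  [with N_5=-10, N_3=9]  = -90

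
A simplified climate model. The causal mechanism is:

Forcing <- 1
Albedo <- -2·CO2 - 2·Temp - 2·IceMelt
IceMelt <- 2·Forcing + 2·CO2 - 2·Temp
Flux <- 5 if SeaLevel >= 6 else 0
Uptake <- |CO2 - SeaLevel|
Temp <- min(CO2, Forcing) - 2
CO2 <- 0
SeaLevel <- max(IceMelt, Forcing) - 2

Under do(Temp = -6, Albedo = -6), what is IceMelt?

The joint intervention fixes Temp = -6, Albedo = -6, removing each variable's own equation.
IceMelt = 2·Forcing + 2·CO2 - 2·Temp  [with Forcing=1, CO2=0, Temp=-6]  = 14

14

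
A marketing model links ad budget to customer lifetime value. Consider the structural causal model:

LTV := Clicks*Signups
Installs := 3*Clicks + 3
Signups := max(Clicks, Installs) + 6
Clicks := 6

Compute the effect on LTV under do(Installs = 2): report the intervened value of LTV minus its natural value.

-90

Under do(Installs=2), the mechanism Installs := 3*Clicks + 3 is discarded; Installs is fixed at 2.
Signups = max(Clicks, Installs) + 6  [with Clicks=6, Installs=2]  = 12
LTV = Clicks*Signups  [with Clicks=6, Signups=12]  = 72
Without intervention: Installs = 3*Clicks + 3  [with Clicks=6]  = 21; Signups = max(Clicks, Installs) + 6  [with Clicks=6, Installs=21]  = 27; LTV = Clicks*Signups  [with Clicks=6, Signups=27]  = 162.
Change = 72 − 162 = -90.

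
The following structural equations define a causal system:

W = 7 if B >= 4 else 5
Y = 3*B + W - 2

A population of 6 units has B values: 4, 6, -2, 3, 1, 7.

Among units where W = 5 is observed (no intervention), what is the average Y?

5

E[Y|W=5] averages over only the 3 units with W=5 (B = -2, 3, 1): Y = -3, 12, 6, mean 5.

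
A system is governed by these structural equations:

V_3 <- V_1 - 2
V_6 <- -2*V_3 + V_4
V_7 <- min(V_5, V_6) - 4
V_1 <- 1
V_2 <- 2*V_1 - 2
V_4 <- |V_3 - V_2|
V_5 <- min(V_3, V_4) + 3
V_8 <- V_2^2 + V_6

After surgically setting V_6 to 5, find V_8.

5

Intervening sets V_6 = 5 and removes its equation (V_6 <- -2*V_3 + V_4).
V_2 = 2*V_1 - 2  [with V_1=1]  = 0
V_8 = V_2^2 + V_6  [with V_2=0, V_6=5]  = 5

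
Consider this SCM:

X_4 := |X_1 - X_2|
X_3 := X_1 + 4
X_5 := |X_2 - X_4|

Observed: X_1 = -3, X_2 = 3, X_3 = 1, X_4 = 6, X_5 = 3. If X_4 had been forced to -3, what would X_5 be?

Intervening sets X_4 = -3 and removes its equation (X_4 := |X_1 - X_2|).
X_5 = |X_2 - X_4|  [with X_2=3, X_4=-3]  = 6

6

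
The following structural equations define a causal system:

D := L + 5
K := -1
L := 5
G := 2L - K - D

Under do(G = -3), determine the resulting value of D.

10

Under do(G=-3), the mechanism G := 2L - K - D is discarded; G is fixed at -3.
Since D is not a descendant of the intervened variable, it is unaffected.
D = L + 5  [with L=5]  = 10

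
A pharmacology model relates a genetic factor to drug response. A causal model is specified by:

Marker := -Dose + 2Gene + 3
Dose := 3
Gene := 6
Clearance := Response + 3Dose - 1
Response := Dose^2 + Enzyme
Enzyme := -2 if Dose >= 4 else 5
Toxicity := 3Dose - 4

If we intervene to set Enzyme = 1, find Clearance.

18

The intervention breaks the incoming arrows to Enzyme: Enzyme := -2 if Dose >= 4 else 5 no longer applies, and Enzyme = 1.
Response = Dose^2 + Enzyme  [with Dose=3, Enzyme=1]  = 10
Clearance = Response + 3Dose - 1  [with Response=10, Dose=3]  = 18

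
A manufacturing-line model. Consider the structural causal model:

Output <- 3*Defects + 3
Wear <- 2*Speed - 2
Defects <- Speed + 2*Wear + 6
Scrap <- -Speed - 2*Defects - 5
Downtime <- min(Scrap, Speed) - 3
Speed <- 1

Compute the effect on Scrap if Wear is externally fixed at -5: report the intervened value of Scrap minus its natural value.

20

Under do(Wear=-5), the mechanism Wear <- 2*Speed - 2 is discarded; Wear is fixed at -5.
Defects = Speed + 2*Wear + 6  [with Speed=1, Wear=-5]  = -3
Scrap = -Speed - 2*Defects - 5  [with Speed=1, Defects=-3]  = 0
Without intervention: Wear = 2*Speed - 2  [with Speed=1]  = 0; Defects = Speed + 2*Wear + 6  [with Speed=1, Wear=0]  = 7; Scrap = -Speed - 2*Defects - 5  [with Speed=1, Defects=7]  = -20.
Change = 0 − (-20) = 20.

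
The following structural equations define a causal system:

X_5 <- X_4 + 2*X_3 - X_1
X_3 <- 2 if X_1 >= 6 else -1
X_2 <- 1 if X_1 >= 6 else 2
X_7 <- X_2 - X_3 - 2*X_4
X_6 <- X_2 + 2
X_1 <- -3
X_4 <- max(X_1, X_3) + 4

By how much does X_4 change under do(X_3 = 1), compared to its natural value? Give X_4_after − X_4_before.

The intervention breaks the incoming arrows to X_3: X_3 <- 2 if X_1 >= 6 else -1 no longer applies, and X_3 = 1.
X_4 = max(X_1, X_3) + 4  [with X_1=-3, X_3=1]  = 5
Without intervention: X_3 = 2 if X_1 >= 6 else -1  [with X_1=-3]  = -1; X_4 = max(X_1, X_3) + 4  [with X_1=-3, X_3=-1]  = 3.
Change = 5 − 3 = 2.

2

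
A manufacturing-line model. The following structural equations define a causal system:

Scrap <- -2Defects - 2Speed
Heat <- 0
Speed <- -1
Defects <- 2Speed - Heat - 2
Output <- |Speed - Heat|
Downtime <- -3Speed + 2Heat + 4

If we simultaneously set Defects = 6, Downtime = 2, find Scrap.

Setting Defects = 6, Downtime = 2 by intervention discards those variables' equations.
Scrap = -2Defects - 2Speed  [with Defects=6, Speed=-1]  = -10

-10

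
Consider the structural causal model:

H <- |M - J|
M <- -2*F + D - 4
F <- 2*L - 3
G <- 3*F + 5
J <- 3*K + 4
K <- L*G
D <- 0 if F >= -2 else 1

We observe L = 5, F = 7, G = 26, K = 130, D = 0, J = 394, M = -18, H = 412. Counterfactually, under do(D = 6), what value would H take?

do(D=6) replaces the equation D <- 0 if F >= -2 else 1 with the constant D = 6.
F = 2*L - 3  [with L=5]  = 7
G = 3*F + 5  [with F=7]  = 26
K = L*G  [with L=5, G=26]  = 130
J = 3*K + 4  [with K=130]  = 394
M = -2*F + D - 4  [with F=7, D=6]  = -12
H = |M - J|  [with M=-12, J=394]  = 406

406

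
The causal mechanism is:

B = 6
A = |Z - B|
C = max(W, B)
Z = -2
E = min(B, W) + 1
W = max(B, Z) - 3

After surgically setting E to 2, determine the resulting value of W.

3

do(E=2) replaces the equation E = min(B, W) + 1 with the constant E = 2.
W is not downstream of the intervention, so its value is determined by the original equations.
W = max(B, Z) - 3  [with B=6, Z=-2]  = 3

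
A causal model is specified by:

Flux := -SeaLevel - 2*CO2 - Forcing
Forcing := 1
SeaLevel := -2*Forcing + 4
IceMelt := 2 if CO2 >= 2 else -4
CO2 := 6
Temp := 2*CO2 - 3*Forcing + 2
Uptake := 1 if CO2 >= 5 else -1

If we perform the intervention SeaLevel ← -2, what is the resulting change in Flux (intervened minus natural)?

The intervention breaks the incoming arrows to SeaLevel: SeaLevel := -2*Forcing + 4 no longer applies, and SeaLevel = -2.
Flux = -SeaLevel - 2*CO2 - Forcing  [with SeaLevel=-2, CO2=6, Forcing=1]  = -11
Without intervention: SeaLevel = -2*Forcing + 4  [with Forcing=1]  = 2; Flux = -SeaLevel - 2*CO2 - Forcing  [with SeaLevel=2, CO2=6, Forcing=1]  = -15.
Change = -11 − (-15) = 4.

4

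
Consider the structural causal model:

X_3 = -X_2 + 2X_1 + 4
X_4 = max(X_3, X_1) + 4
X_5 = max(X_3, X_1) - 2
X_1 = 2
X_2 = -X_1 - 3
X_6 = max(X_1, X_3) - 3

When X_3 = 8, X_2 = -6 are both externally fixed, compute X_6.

Setting X_3 = 8, X_2 = -6 by intervention discards those variables' equations.
X_6 = max(X_1, X_3) - 3  [with X_1=2, X_3=8]  = 5

5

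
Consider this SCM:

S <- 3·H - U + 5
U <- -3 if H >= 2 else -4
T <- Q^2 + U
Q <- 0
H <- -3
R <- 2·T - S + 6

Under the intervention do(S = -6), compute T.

The intervention breaks the incoming arrows to S: S <- 3·H - U + 5 no longer applies, and S = -6.
Since T is not a descendant of the intervened variable, it is unaffected.
U = -3 if H >= 2 else -4  [with H=-3]  = -4
T = Q^2 + U  [with Q=0, U=-4]  = -4

-4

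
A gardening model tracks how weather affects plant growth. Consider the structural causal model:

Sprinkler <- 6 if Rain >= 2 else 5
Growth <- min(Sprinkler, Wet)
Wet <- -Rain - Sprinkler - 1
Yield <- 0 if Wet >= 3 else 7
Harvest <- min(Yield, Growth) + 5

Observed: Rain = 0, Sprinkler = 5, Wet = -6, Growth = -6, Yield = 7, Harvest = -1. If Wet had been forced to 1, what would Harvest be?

The intervention breaks the incoming arrows to Wet: Wet <- -Rain - Sprinkler - 1 no longer applies, and Wet = 1.
Sprinkler = 6 if Rain >= 2 else 5  [with Rain=0]  = 5
Growth = min(Sprinkler, Wet)  [with Sprinkler=5, Wet=1]  = 1
Yield = 0 if Wet >= 3 else 7  [with Wet=1]  = 7
Harvest = min(Yield, Growth) + 5  [with Yield=7, Growth=1]  = 6

6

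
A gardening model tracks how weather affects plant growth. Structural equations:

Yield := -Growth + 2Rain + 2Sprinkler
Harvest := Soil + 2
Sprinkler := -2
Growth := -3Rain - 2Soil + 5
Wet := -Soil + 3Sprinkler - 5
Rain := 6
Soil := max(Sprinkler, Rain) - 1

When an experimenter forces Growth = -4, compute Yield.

The intervention breaks the incoming arrows to Growth: Growth := -3Rain - 2Soil + 5 no longer applies, and Growth = -4.
Yield = -Growth + 2Rain + 2Sprinkler  [with Growth=-4, Rain=6, Sprinkler=-2]  = 12

12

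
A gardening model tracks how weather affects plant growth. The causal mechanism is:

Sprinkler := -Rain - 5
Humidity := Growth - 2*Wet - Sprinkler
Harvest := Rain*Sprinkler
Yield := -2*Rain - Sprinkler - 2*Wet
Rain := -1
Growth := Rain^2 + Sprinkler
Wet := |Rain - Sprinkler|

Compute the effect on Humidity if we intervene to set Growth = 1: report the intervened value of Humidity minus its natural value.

4

Intervening sets Growth = 1 and removes its equation (Growth := Rain^2 + Sprinkler).
Sprinkler = -Rain - 5  [with Rain=-1]  = -4
Wet = |Rain - Sprinkler|  [with Rain=-1, Sprinkler=-4]  = 3
Humidity = Growth - 2*Wet - Sprinkler  [with Growth=1, Wet=3, Sprinkler=-4]  = -1
Without intervention: Sprinkler = -Rain - 5  [with Rain=-1]  = -4; Wet = |Rain - Sprinkler|  [with Rain=-1, Sprinkler=-4]  = 3; Growth = Rain^2 + Sprinkler  [with Rain=-1, Sprinkler=-4]  = -3; Humidity = Growth - 2*Wet - Sprinkler  [with Growth=-3, Wet=3, Sprinkler=-4]  = -5.
Change = -1 − (-5) = 4.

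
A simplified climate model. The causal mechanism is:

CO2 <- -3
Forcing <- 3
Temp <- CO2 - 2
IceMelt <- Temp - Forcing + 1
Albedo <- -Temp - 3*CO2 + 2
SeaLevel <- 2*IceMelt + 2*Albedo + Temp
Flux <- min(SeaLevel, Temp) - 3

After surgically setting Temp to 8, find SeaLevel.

26

The intervention breaks the incoming arrows to Temp: Temp <- CO2 - 2 no longer applies, and Temp = 8.
IceMelt = Temp - Forcing + 1  [with Temp=8, Forcing=3]  = 6
Albedo = -Temp - 3*CO2 + 2  [with Temp=8, CO2=-3]  = 3
SeaLevel = 2*IceMelt + 2*Albedo + Temp  [with IceMelt=6, Albedo=3, Temp=8]  = 26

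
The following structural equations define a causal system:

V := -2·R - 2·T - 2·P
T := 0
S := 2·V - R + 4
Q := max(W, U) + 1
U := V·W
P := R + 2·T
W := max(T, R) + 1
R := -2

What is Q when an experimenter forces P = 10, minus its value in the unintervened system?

-7

The intervention breaks the incoming arrows to P: P := R + 2·T no longer applies, and P = 10.
V = -2·R - 2·T - 2·P  [with R=-2, T=0, P=10]  = -16
W = max(T, R) + 1  [with T=0, R=-2]  = 1
U = V·W  [with V=-16, W=1]  = -16
Q = max(W, U) + 1  [with W=1, U=-16]  = 2
Without intervention: P = R + 2·T  [with R=-2, T=0]  = -2; V = -2·R - 2·T - 2·P  [with R=-2, T=0, P=-2]  = 8; W = max(T, R) + 1  [with T=0, R=-2]  = 1; U = V·W  [with V=8, W=1]  = 8; Q = max(W, U) + 1  [with W=1, U=8]  = 9.
Change = 2 − 9 = -7.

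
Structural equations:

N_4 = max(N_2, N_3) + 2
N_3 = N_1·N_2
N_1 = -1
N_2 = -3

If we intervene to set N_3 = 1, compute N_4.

3

The intervention breaks the incoming arrows to N_3: N_3 = N_1·N_2 no longer applies, and N_3 = 1.
N_4 = max(N_2, N_3) + 2  [with N_2=-3, N_3=1]  = 3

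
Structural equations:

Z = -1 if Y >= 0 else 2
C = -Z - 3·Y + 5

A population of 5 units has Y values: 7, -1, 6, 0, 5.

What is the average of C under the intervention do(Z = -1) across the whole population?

-4.2

Every unit gets Z=-1 under the intervention. C values become -15, 9, -12, 6, -9; E[C|do(Z=-1)] = -4.2.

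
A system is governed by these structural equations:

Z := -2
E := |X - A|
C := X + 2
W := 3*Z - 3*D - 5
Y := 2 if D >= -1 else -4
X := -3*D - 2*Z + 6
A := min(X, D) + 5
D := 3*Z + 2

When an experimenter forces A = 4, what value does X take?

22

Intervening sets A = 4 and removes its equation (A := min(X, D) + 5).
X is not downstream of the intervention, so its value is determined by the original equations.
D = 3*Z + 2  [with Z=-2]  = -4
X = -3*D - 2*Z + 6  [with D=-4, Z=-2]  = 22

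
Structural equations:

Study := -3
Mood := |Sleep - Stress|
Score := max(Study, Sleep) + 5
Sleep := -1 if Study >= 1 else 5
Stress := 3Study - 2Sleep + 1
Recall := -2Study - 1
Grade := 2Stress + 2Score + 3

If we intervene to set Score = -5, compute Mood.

23

Intervening sets Score = -5 and removes its equation (Score := max(Study, Sleep) + 5).
No directed path runs from Score to Mood, so Mood keeps its natural value.
Sleep = -1 if Study >= 1 else 5  [with Study=-3]  = 5
Stress = 3Study - 2Sleep + 1  [with Study=-3, Sleep=5]  = -18
Mood = |Sleep - Stress|  [with Sleep=5, Stress=-18]  = 23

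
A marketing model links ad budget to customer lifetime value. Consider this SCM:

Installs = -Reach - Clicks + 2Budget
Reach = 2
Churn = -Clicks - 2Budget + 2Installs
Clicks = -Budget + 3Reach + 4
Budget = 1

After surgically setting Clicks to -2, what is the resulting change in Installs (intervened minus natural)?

11

The intervention breaks the incoming arrows to Clicks: Clicks = -Budget + 3Reach + 4 no longer applies, and Clicks = -2.
Installs = -Reach - Clicks + 2Budget  [with Reach=2, Clicks=-2, Budget=1]  = 2
Without intervention: Clicks = -Budget + 3Reach + 4  [with Budget=1, Reach=2]  = 9; Installs = -Reach - Clicks + 2Budget  [with Reach=2, Clicks=9, Budget=1]  = -9.
Change = 2 − (-9) = 11.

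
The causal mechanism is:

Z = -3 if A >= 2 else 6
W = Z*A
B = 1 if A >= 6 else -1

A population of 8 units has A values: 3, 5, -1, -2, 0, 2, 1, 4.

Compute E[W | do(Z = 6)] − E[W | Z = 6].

12

do(Z=6) breaks Z's dependence on A. With Z=6 fixed, W across the units is 18, 30, -6, -12, 0, 12, 6, 24, mean 9.
Observing Z=6 restricts to units where Z's equation naturally yields 6: A ∈ {-1, -2, 0, 1}. In that subpopulation W = -6, -12, 0, 6, mean -3.
Difference = 9 − (-3) = 12.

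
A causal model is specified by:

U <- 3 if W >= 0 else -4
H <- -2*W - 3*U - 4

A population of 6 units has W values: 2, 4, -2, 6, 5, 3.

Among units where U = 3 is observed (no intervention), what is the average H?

-21

E[H|U=3] averages over only the 5 units with U=3 (W = 2, 4, 6, 5, 3): H = -17, -21, -25, -23, -19, mean -21.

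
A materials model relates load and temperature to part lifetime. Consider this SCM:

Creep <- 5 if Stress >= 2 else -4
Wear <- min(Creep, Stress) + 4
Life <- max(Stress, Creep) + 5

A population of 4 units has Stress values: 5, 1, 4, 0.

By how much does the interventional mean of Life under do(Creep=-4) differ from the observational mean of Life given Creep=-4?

2

The intervention sets Creep=-4 in all 4 units regardless of Stress. Recomputing Life per unit gives 10, 6, 9, 5; average 7.5.
Conditioning on Creep=-4 selects the 2 unit(s) with Stress ∈ {1, 0}. Their Life values: 6, 5. Mean = 5.5.
Difference = 7.5 − 5.5 = 2.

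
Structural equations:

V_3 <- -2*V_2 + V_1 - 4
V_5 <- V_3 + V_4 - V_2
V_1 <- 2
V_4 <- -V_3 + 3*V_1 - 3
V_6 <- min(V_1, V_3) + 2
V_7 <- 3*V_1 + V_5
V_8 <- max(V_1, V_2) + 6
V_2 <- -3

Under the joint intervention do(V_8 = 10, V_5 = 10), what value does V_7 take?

16

Under do(V_8 = 10, V_5 = 10), each intervened variable's structural equation is replaced by its fixed value.
V_7 = 3*V_1 + V_5  [with V_1=2, V_5=10]  = 16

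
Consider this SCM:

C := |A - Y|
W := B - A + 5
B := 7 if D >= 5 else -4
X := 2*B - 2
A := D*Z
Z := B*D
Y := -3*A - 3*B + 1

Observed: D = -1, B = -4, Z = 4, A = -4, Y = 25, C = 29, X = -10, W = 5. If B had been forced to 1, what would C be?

Under do(B=1), the mechanism B := 7 if D >= 5 else -4 is discarded; B is fixed at 1.
Z = B*D  [with B=1, D=-1]  = -1
A = D*Z  [with D=-1, Z=-1]  = 1
Y = -3*A - 3*B + 1  [with A=1, B=1]  = -5
C = |A - Y|  [with A=1, Y=-5]  = 6

6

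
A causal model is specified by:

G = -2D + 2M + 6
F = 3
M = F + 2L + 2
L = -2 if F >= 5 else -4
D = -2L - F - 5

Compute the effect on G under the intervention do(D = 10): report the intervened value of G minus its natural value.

Intervening sets D = 10 and removes its equation (D = -2L - F - 5).
L = -2 if F >= 5 else -4  [with F=3]  = -4
M = F + 2L + 2  [with F=3, L=-4]  = -3
G = -2D + 2M + 6  [with D=10, M=-3]  = -20
Without intervention: L = -2 if F >= 5 else -4  [with F=3]  = -4; M = F + 2L + 2  [with F=3, L=-4]  = -3; D = -2L - F - 5  [with L=-4, F=3]  = 0; G = -2D + 2M + 6  [with D=0, M=-3]  = 0.
Change = -20 − 0 = -20.

-20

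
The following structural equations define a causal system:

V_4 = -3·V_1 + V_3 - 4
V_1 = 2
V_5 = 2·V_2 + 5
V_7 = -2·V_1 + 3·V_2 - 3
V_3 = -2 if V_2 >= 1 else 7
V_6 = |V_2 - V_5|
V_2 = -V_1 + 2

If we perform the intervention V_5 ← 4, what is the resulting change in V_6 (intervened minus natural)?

The intervention breaks the incoming arrows to V_5: V_5 = 2·V_2 + 5 no longer applies, and V_5 = 4.
V_2 = -V_1 + 2  [with V_1=2]  = 0
V_6 = |V_2 - V_5|  [with V_2=0, V_5=4]  = 4
Without intervention: V_2 = -V_1 + 2  [with V_1=2]  = 0; V_5 = 2·V_2 + 5  [with V_2=0]  = 5; V_6 = |V_2 - V_5|  [with V_2=0, V_5=5]  = 5.
Change = 4 − 5 = -1.

-1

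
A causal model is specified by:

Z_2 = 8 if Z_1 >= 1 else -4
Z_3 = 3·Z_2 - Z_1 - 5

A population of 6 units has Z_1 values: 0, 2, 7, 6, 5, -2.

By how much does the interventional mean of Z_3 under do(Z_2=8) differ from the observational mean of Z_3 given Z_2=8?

The intervention sets Z_2=8 in all 6 units regardless of Z_1. Recomputing Z_3 per unit gives 19, 17, 12, 13, 14, 21; average 16.
Observing Z_2=8 restricts to units where Z_2's equation naturally yields 8: Z_1 ∈ {2, 7, 6, 5}. In that subpopulation Z_3 = 17, 12, 13, 14, mean 14.
Difference = 16 − 14 = 2.

2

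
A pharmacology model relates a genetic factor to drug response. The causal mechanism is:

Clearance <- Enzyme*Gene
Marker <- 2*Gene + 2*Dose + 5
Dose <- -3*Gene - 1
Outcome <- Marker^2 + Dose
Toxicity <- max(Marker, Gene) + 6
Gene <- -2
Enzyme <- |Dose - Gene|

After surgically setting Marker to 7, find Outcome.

The intervention breaks the incoming arrows to Marker: Marker <- 2*Gene + 2*Dose + 5 no longer applies, and Marker = 7.
Dose = -3*Gene - 1  [with Gene=-2]  = 5
Outcome = Marker^2 + Dose  [with Marker=7, Dose=5]  = 54

54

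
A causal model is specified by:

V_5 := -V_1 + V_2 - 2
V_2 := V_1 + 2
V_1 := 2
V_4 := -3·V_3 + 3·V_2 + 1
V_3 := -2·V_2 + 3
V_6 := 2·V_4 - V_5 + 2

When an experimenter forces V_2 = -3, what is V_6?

Under do(V_2=-3), the mechanism V_2 := V_1 + 2 is discarded; V_2 is fixed at -3.
V_3 = -2·V_2 + 3  [with V_2=-3]  = 9
V_4 = -3·V_3 + 3·V_2 + 1  [with V_3=9, V_2=-3]  = -35
V_5 = -V_1 + V_2 - 2  [with V_1=2, V_2=-3]  = -7
V_6 = 2·V_4 - V_5 + 2  [with V_4=-35, V_5=-7]  = -61

-61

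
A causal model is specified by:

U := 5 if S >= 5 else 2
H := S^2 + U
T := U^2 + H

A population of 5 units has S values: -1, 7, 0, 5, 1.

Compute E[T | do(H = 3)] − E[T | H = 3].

Under do(H=3), H's equation is replaced by H=3 for every unit. Per-unit T: 7, 28, 7, 28, 7. Mean = 15.4.
Conditioning on H=3 selects the 2 unit(s) with S ∈ {-1, 1}. Their T values: 7, 7. Mean = 7.
Difference = 15.4 − 7 = 8.4.

8.4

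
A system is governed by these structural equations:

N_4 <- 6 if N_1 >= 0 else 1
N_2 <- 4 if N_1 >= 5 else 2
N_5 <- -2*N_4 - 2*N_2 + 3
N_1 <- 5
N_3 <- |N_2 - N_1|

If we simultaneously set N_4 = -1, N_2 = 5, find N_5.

-5

The joint intervention fixes N_4 = -1, N_2 = 5, removing each variable's own equation.
N_5 = -2*N_4 - 2*N_2 + 3  [with N_4=-1, N_2=5]  = -5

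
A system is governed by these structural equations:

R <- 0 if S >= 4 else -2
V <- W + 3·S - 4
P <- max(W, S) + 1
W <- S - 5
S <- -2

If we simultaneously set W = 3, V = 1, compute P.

4

Under do(W = 3, V = 1), each intervened variable's structural equation is replaced by its fixed value.
P = max(W, S) + 1  [with W=3, S=-2]  = 4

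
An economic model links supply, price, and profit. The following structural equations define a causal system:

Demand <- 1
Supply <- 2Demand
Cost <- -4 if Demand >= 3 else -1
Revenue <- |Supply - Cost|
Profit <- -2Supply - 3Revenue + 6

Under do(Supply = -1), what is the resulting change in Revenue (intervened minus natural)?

Under do(Supply=-1), the mechanism Supply <- 2Demand is discarded; Supply is fixed at -1.
Cost = -4 if Demand >= 3 else -1  [with Demand=1]  = -1
Revenue = |Supply - Cost|  [with Supply=-1, Cost=-1]  = 0
Without intervention: Supply = 2Demand  [with Demand=1]  = 2; Cost = -4 if Demand >= 3 else -1  [with Demand=1]  = -1; Revenue = |Supply - Cost|  [with Supply=2, Cost=-1]  = 3.
Change = 0 − 3 = -3.

-3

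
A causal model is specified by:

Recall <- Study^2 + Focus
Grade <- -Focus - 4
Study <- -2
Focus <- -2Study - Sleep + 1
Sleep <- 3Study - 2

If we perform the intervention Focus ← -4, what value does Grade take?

do(Focus=-4) replaces the equation Focus <- -2Study - Sleep + 1 with the constant Focus = -4.
Grade = -Focus - 4  [with Focus=-4]  = 0

0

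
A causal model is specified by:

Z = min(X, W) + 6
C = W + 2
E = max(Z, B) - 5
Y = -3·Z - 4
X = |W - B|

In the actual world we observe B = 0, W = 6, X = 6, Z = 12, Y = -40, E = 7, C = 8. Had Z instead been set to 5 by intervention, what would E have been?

Under do(Z=5), the mechanism Z = min(X, W) + 6 is discarded; Z is fixed at 5.
E = max(Z, B) - 5  [with Z=5, B=0]  = 0

0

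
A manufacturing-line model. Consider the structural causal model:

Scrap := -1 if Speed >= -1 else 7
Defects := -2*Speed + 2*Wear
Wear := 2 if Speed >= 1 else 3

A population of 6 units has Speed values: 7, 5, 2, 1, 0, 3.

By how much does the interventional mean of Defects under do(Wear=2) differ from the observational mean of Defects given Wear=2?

1.2

Under do(Wear=2), Wear's equation is replaced by Wear=2 for every unit. Per-unit Defects: -10, -6, 0, 2, 4, -2. Mean = -2.
E[Defects|Wear=2] averages over only the 5 units with Wear=2 (Speed = 7, 5, 2, 1, 3): Defects = -10, -6, 0, 2, -2, mean -3.2.
Difference = -2 − (-3.2) = 1.2.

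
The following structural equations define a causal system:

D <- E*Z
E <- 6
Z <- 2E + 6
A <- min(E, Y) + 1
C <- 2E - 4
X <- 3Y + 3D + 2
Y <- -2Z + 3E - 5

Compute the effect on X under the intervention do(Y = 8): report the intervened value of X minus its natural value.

93

The intervention breaks the incoming arrows to Y: Y <- -2Z + 3E - 5 no longer applies, and Y = 8.
Z = 2E + 6  [with E=6]  = 18
D = E*Z  [with E=6, Z=18]  = 108
X = 3Y + 3D + 2  [with Y=8, D=108]  = 350
Without intervention: Z = 2E + 6  [with E=6]  = 18; Y = -2Z + 3E - 5  [with Z=18, E=6]  = -23; D = E*Z  [with E=6, Z=18]  = 108; X = 3Y + 3D + 2  [with Y=-23, D=108]  = 257.
Change = 350 − 257 = 93.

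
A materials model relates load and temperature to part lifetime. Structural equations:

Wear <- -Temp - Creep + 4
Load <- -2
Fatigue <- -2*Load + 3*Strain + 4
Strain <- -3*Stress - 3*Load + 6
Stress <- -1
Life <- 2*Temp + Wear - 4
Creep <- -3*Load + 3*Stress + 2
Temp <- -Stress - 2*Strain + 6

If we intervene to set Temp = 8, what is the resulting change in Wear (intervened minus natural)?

-31

Under do(Temp=8), the mechanism Temp <- -Stress - 2*Strain + 6 is discarded; Temp is fixed at 8.
Creep = -3*Load + 3*Stress + 2  [with Load=-2, Stress=-1]  = 5
Wear = -Temp - Creep + 4  [with Temp=8, Creep=5]  = -9
Without intervention: Strain = -3*Stress - 3*Load + 6  [with Stress=-1, Load=-2]  = 15; Temp = -Stress - 2*Strain + 6  [with Stress=-1, Strain=15]  = -23; Creep = -3*Load + 3*Stress + 2  [with Load=-2, Stress=-1]  = 5; Wear = -Temp - Creep + 4  [with Temp=-23, Creep=5]  = 22.
Change = -9 − 22 = -31.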